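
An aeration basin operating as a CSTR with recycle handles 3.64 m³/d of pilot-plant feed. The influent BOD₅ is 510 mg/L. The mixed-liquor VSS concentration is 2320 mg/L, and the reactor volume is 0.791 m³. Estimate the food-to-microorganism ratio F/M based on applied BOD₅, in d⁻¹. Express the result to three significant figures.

Food-to-microorganism ratio F/M = Q S₀ / (V X) = 3.64 × 510 / (0.7910 × 2320) = 1.012 d⁻¹.

F/M ≈ 1.01 d⁻¹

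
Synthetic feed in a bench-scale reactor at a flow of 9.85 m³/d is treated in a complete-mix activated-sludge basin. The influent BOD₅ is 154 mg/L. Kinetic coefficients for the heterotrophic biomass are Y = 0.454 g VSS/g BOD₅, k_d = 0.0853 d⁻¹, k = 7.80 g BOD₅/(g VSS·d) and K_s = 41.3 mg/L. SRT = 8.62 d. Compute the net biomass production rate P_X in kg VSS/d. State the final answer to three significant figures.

For a completely mixed reactor with recycle the Lawrence–McCarty relation gives S = K_s·(1 + k_d·θ_c) / [θ_c·(Y·k − k_d) − 1] = 41.3 × (1 + 0.0853 × 8.62) / [8.62 × (0.454 × 7.80 − 0.0853) − 1] = 71.67 / 28.79 = 2.489 mg/L.
Y_obs = Y / (1 + k_d θ_c) = 0.454 / (1 + 0.0853 × 8.62) = 0.454 / 1.735 = 0.2616.
ΔS = 154 − 2.49 = 151.5 mg/L, so the substrate removal rate is 9.85 × 151.5/1000 = 1.492 kg BOD₅/d.
Biomass produced: P_X = Y_obs·Q·ΔS = 0.2616 × 1.492 ≈ 0.3904 kg VSS/d.

P_X ≈ 0.390 kg VSS/d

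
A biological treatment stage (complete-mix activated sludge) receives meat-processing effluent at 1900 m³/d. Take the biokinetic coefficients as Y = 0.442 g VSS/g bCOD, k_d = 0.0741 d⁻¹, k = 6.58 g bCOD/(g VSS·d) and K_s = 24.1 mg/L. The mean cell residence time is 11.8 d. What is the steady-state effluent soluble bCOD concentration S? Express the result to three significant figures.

S ≈ 1.39 mg/L

From the Monod/SRT balance for a CMAS, S = K_s·(1+k_d θ_c)/[θ_c·(Y k − k_d) − 1] = 24.1 × (1 + 0.0741 × 11.8) / [11.8 × (0.442 × 6.58 − 0.0741) − 1] = 45.17 / 32.44 = 1.392 mg/L.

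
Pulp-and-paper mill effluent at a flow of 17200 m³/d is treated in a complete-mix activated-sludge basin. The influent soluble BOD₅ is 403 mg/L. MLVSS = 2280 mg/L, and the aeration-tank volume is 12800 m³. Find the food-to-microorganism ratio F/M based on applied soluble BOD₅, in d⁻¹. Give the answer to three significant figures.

F/M ≈ 0.238 d⁻¹

Food-to-microorganism ratio F/M = Q S₀ / (V X) = 17200 × 403 / (12800 × 2280) = 0.2375 d⁻¹.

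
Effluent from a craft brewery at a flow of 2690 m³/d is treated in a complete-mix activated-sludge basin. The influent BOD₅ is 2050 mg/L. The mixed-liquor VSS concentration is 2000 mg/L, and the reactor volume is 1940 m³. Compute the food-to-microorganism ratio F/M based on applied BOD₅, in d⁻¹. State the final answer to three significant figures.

F/M ≈ 1.42 d⁻¹

Food-to-microorganism ratio F/M = Q S₀ / (V X) = 2690 × 2050 / (1940 × 2000) = 1.421 d⁻¹.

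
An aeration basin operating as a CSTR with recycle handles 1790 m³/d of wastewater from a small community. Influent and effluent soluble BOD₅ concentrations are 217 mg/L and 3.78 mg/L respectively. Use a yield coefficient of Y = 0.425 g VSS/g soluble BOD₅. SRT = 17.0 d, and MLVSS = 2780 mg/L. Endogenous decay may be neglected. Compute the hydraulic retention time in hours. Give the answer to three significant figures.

τ ≈ 13.3 h

V·X = Y·Q·ΔS·θ_c gives V = 0.425 × 1790 × (217 − 3.78) × 17.0 / 2780 = 991.9 m³.
Hydraulic retention time τ = V/Q = 991.9 / 1790 = 0.5541 d = 13.30 h.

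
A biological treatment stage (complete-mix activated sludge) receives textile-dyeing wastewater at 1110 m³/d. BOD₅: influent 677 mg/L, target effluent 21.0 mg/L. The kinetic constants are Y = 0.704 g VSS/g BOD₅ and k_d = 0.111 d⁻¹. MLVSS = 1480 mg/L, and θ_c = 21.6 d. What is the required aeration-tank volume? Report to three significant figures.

Rearranging the biomass balance for a CMAS with decay, V = Y·Q·ΔS·θ_c / [X·(1+k_d θ_c)] = 0.704 × 1110 × (677 − 21.0) × 21.6 / [1480 × (1 + 0.111 × 21.6)] = 1.11×10^7 / 5028 = 2202 m³.

V ≈ 2200 m³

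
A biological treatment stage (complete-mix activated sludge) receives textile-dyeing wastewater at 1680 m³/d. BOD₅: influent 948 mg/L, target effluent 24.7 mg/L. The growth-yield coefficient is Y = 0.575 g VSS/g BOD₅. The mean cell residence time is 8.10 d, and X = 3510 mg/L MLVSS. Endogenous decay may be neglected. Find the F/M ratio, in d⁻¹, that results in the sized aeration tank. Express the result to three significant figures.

F/M ≈ 0.220 d⁻¹

V·X = Y·Q·ΔS·θ_c gives V = 0.575 × 1680 × (948 − 24.7) × 8.10 / 3510 = 2058 m³.
F/M = Q·S₀ / (V·X) = 1680 × 948 / (2058 × 3510) = 0.2205 g BOD₅·(g VSS·d)⁻¹.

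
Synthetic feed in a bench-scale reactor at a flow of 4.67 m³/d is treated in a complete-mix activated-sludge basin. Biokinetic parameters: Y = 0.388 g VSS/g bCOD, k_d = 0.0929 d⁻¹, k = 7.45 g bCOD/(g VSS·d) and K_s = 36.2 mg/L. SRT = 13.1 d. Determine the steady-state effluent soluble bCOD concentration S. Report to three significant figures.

S ≈ 2.25 mg/L

From the Monod/SRT balance for a CMAS, S = K_s·(1+k_d θ_c)/[θ_c·(Y k − k_d) − 1] = 36.2 × (1 + 0.0929 × 13.1) / [13.1 × (0.388 × 7.45 − 0.0929) − 1] = 80.26 / 35.65 = 2.251 mg/L.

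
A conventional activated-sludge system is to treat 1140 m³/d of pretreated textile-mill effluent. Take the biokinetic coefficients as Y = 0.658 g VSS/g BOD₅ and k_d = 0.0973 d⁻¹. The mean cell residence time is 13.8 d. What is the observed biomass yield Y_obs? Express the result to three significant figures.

The observed yield is Y_obs = Y/(1 + k_d·θ_c) = 0.658 / (1 + 0.0973 × 13.8) = 0.658 / 2.343 = 0.2809 g VSS per g BOD₅ removed.

Y_obs ≈ 0.281 g VSS/g BOD₅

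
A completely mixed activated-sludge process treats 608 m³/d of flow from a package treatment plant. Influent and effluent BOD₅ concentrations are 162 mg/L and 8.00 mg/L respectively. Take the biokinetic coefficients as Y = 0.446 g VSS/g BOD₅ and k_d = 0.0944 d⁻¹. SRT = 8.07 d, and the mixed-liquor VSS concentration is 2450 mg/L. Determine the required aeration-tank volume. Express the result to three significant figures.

From the SRT design equation V = Y Q (S₀−S) θ_c / [X (1 + k_d θ_c)] = 0.446 × 608 × (162 − 8.00) × 8.07 / [2450 × (1 + 0.0944 × 8.07)] = 3.37×10^5 / 4316 = 78.07 m³.

V ≈ 78.1 m³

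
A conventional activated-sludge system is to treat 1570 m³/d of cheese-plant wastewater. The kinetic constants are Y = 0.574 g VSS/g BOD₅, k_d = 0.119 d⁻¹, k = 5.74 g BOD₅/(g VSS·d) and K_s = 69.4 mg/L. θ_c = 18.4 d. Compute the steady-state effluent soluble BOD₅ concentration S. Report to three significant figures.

Effluent substrate depends only on kinetics and SRT: S = K_s(1 + k_d θ_c) / [θ_c(Yk − k_d) − 1] = 69.4 × (1 + 0.119 × 18.4) / [18.4 × (0.574 × 5.74 − 0.119) − 1] = 221.4 / 57.43 = 3.854 mg/L.

S ≈ 3.85 mg/L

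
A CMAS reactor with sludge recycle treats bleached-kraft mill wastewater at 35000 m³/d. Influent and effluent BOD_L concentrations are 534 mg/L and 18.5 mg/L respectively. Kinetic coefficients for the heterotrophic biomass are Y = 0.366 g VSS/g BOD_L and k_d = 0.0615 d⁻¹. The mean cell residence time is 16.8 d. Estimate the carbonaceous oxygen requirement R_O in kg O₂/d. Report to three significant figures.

R_O ≈ 13400 kg O₂/d

Correct the yield for decay: Y_obs = Y/(1 + k_d θ_c) = 0.366 / (1 + 0.0615 × 16.8) = 0.366 / 2.033 = 0.1800.
Substrate removed = Q·(S₀ − S) = 35000 m³/d × (534 − 18.5) g/m³ = 1.8×10^7 g/d = 18042 kg/d.
P_X = Y_obs·Q·(S₀ − S) = 0.1800 × 18042 = 3248 kg VSS/d.
Carbonaceous O₂ demand = substrate oxidised − cell-mass equivalent = 18042 − 1.42 × 3248 = 13431 kg O₂/d.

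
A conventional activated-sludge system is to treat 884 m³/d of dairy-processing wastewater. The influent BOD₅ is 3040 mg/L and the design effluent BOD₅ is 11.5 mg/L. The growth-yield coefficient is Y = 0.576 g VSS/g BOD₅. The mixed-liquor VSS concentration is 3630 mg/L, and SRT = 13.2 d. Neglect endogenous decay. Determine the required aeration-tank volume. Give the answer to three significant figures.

Biomass mass balance (decay neglected): V·X = Y·Q·(S₀ − S)·θ_c, so V = 0.576 × 884 × (3040 − 11.5) × 13.2 / 3630 = 5608 m³.

V ≈ 5610 m³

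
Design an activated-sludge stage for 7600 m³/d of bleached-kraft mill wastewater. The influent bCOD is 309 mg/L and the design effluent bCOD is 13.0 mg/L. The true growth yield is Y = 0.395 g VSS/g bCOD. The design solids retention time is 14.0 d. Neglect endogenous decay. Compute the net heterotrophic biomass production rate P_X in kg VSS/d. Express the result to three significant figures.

Since k_d ≈ 0, Y_obs = Y = 0.395 g VSS/g bCOD.
Substrate removed = Q·(S₀ − S) = 7600 m³/d × (309 − 13.0) g/m³ = 2.25×10^6 g/d = 2250 kg/d.
P_X = Y_obs · Q(S₀ − S) = 0.3950 × 2250 = 888.6 kg VSS/d.

P_X ≈ 889 kg VSS/d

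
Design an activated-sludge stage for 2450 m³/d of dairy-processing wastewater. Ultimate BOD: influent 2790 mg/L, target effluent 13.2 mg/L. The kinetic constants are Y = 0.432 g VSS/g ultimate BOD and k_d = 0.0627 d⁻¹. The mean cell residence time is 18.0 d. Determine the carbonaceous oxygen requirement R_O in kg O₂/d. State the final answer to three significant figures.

R_O ≈ 4840 kg O₂/d

The observed yield is Y_obs = Y/(1 + k_d·θ_c) = 0.432 / (1 + 0.0627 × 18.0) = 0.432 / 2.129 = 0.2030 g VSS per g ultimate BOD removed.
ΔS = 2790 − 13.2 = 2777 mg/L, so the substrate removal rate is 2450 × 2777/1000 = 6803 kg ultimate BOD/d.
Biomass synthesised: P_X = Y_obs × 6803 = 1381 kg VSS/d.
Carbonaceous O₂ demand = substrate oxidised − cell-mass equivalent = 6803 − 1.42 × 1381 = 4843 kg O₂/d.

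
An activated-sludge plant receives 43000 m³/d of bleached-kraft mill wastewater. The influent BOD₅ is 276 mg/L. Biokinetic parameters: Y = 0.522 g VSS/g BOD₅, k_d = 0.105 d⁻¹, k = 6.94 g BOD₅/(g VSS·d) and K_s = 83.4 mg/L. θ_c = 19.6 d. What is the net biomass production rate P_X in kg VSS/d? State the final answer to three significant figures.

P_X ≈ 2000 kg VSS/d

Effluent substrate depends only on kinetics and SRT: S = K_s(1 + k_d θ_c) / [θ_c(Yk − k_d) − 1] = 83.4 × (1 + 0.105 × 19.6) / [19.6 × (0.522 × 6.94 − 0.105) − 1] = 255.0 / 67.95 = 3.753 mg/L.
Correct the yield for decay: Y_obs = Y/(1 + k_d θ_c) = 0.522 / (1 + 0.105 × 19.6) = 0.522 / 3.058 = 0.1707.
Mass of BOD₅ removed per day: Q(S₀ − S) = 43000 × 272.2 g/m³ = 11707 kg/d.
P_X = Y_obs · Q(S₀ − S) = 0.1707 × 11707 = 1998 kg VSS/d.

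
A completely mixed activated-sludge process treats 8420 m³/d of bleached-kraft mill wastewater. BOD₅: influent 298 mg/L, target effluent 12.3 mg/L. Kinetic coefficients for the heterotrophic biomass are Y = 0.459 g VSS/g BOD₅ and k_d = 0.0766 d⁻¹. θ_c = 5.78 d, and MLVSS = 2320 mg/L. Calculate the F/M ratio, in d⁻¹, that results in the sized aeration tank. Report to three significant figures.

F/M ≈ 0.567 d⁻¹

From the SRT design equation V = Y Q (S₀−S) θ_c / [X (1 + k_d θ_c)] = 0.459 × 8420 × (298 − 12.3) × 5.78 / [2320 × (1 + 0.0766 × 5.78)] = 6.38×10^6 / 3347 = 1907 m³.
F/M = Q·S₀ / (V·X) = 8420 × 298 / (1907 × 2320) = 0.5672 g BOD₅·(g VSS·d)⁻¹.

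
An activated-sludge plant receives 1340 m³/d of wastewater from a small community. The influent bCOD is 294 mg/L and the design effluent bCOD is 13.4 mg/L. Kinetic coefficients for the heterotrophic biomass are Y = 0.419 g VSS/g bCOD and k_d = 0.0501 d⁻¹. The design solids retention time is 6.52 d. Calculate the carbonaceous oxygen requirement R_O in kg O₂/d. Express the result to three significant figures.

Observed yield with endogenous decay: Y_obs = Y / (1 + k_d·θ_c) = 0.419 / (1 + 0.0501 × 6.52) = 0.419 / 1.327 = 0.3158 g VSS/g bCOD.
Mass of bCOD removed per day: Q(S₀ − S) = 1340 × 280.6 g/m³ = 376.0 kg/d.
Net sludge production P_X = 0.3158 × 376.0 = 118.8 kg VSS/d.
R_O = Q·(S₀ − S) − 1.42·P_X = 376.0 − 1.42 × 118.8 = 207.4 kg O₂/d.

R_O ≈ 207 kg O₂/d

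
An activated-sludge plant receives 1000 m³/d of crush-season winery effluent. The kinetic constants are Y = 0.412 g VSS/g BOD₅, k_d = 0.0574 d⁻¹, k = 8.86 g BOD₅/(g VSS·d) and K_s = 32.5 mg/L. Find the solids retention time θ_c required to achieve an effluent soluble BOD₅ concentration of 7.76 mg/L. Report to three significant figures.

θ_c ≈ 1.55 d

At the target effluent, Y k S/(K_s+S) = 0.412×8.86×7.76/40.26 = 0.7036 d⁻¹.
1/θ_c = 0.7036 − 0.0574 = 0.6462 d⁻¹, so θ_c = 1.548 d.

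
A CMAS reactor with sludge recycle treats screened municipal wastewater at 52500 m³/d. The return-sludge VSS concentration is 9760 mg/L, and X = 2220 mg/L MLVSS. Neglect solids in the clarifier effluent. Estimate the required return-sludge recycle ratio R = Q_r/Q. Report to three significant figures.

Solids balance on the clarifier gives (1+R)X = R·X_r, so R = X/(X_r − X) = 2220 / (9760 − 2220) = 0.2944.

R ≈ 0.294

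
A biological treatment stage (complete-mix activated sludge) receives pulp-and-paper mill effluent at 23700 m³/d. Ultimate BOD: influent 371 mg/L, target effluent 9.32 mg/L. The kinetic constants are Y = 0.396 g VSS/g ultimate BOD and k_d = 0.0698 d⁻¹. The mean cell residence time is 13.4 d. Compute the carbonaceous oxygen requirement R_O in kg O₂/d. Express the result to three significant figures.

R_O ≈ 6080 kg O₂/d

The observed yield is Y_obs = Y/(1 + k_d·θ_c) = 0.396 / (1 + 0.0698 × 13.4) = 0.396 / 1.935 = 0.2046 g VSS per g ultimate BOD removed.
Mass of ultimate BOD removed per day: Q(S₀ − S) = 23700 × 361.7 g/m³ = 8572 kg/d.
Net sludge production P_X = 0.2046 × 8572 = 1754 kg VSS/d.
Carbonaceous O₂ demand = substrate oxidised − cell-mass equivalent = 8572 − 1.42 × 1754 = 6081 kg O₂/d.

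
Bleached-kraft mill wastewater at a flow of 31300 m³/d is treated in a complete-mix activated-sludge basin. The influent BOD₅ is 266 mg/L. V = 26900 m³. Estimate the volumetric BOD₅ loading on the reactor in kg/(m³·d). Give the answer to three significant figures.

L_v ≈ 0.310 kg BOD₅/(m³·d)

L_v = Q S₀ / V = 31300 × 266 × 10⁻³ / 26900 = 0.3095 kg/(m³·d).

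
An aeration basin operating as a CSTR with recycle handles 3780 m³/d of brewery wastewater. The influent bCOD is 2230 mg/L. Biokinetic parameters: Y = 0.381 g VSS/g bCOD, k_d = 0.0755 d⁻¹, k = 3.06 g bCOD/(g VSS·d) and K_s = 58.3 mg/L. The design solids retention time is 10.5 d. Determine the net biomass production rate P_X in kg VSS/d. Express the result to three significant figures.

P_X ≈ 1780 kg VSS/d

For a completely mixed reactor with recycle the Lawrence–McCarty relation gives S = K_s·(1 + k_d·θ_c) / [θ_c·(Y·k − k_d) − 1] = 58.3 × (1 + 0.0755 × 10.5) / [10.5 × (0.381 × 3.06 − 0.0755) − 1] = 104.5 / 10.45 = 10.00 mg/L.
Observed yield with endogenous decay: Y_obs = Y / (1 + k_d·θ_c) = 0.381 / (1 + 0.0755 × 10.5) = 0.381 / 1.793 = 0.2125 g VSS/g bCOD.
ΔS = 2230 − 10.0 = 2220 mg/L, so the substrate removal rate is 3780 × 2220/1000 = 8392 kg bCOD/d.
Biomass produced: P_X = Y_obs·Q·ΔS = 0.2125 × 8392 ≈ 1783 kg VSS/d.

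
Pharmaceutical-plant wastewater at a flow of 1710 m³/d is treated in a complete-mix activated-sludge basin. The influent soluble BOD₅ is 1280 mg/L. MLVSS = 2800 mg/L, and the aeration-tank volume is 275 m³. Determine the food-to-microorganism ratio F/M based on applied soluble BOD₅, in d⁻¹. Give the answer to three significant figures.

F/M = Q·S₀ / (V·X) = 1710 × 1280 / (275.0 × 2800) = 2.843 g soluble BOD₅·(g VSS·d)⁻¹.

F/M ≈ 2.84 d⁻¹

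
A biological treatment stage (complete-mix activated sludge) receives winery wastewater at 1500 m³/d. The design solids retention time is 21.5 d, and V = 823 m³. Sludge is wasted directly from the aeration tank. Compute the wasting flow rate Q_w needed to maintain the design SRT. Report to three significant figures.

Q_w ≈ 38.3 m³/d

Wasting from the aeration tank: Q_w = V / θ_c = 823.0 / 21.5 = 38.28 m³/d.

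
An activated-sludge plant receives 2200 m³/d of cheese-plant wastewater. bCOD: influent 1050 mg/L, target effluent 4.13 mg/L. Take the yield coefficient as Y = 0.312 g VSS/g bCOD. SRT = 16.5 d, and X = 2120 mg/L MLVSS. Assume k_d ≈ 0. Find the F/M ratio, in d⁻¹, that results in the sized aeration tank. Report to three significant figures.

Biomass mass balance (decay neglected): V·X = Y·Q·(S₀ − S)·θ_c, so V = 0.312 × 2200 × (1050 − 4.13) × 16.5 / 2120 = 5587 m³.
Food-to-microorganism ratio F/M = Q S₀ / (V X) = 2200 × 1050 / (5587 × 2120) = 0.1950 d⁻¹.

F/M ≈ 0.195 d⁻¹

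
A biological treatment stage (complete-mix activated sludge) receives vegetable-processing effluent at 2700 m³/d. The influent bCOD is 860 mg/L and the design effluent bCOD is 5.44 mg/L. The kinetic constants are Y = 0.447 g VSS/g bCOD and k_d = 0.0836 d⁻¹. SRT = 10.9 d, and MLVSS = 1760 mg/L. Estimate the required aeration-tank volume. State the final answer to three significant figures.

Rearranging the biomass balance for a CMAS with decay, V = Y·Q·ΔS·θ_c / [X·(1+k_d θ_c)] = 0.447 × 2700 × (860 − 5.44) × 10.9 / [1760 × (1 + 0.0836 × 10.9)] = 1.12×10^7 / 3364 = 3342 m³.

V ≈ 3340 m³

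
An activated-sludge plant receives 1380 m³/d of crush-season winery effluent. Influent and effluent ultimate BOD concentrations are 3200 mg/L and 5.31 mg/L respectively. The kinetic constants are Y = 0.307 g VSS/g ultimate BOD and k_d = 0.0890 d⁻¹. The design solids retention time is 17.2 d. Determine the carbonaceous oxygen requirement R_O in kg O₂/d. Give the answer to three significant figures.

The observed yield is Y_obs = Y/(1 + k_d·θ_c) = 0.307 / (1 + 0.0890 × 17.2) = 0.307 / 2.531 = 0.1213 g VSS per g ultimate BOD removed.
Mass of ultimate BOD removed per day: Q(S₀ − S) = 1380 × 3195 g/m³ = 4409 kg/d.
Net sludge production P_X = 0.1213 × 4409 = 534.8 kg VSS/d.
R_O = Q·(S₀ − S) − 1.42·P_X = 4409 − 1.42 × 534.8 = 3649 kg O₂/d.

R_O ≈ 3650 kg O₂/d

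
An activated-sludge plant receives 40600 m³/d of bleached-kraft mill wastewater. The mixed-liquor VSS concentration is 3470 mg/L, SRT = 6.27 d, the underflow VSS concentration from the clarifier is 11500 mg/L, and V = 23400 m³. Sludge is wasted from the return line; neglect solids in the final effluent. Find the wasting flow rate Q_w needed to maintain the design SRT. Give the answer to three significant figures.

Q_w ≈ 1130 m³/d

θ_c = V·X/(Q_w·X_r) when wasting from the recycle, so Q_w = V·X/(θ_c·X_r) = 23400 × 3470 / (6.27 × 11500) = 1126 m³/d.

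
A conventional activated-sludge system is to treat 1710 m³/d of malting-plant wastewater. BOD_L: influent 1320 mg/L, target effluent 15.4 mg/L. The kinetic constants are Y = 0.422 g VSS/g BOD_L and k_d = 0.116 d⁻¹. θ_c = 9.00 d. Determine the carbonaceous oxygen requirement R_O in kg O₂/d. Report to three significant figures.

R_O ≈ 1580 kg O₂/d

Observed yield with endogenous decay: Y_obs = Y / (1 + k_d·θ_c) = 0.422 / (1 + 0.116 × 9.00) = 0.422 / 2.044 = 0.2065 g VSS/g BOD_L.
Mass of BOD_L removed per day: Q(S₀ − S) = 1710 × 1305 g/m³ = 2231 kg/d.
P_X = Y_obs·Q·(S₀ − S) = 0.2065 × 2231 = 460.6 kg VSS/d.
Carbonaceous O₂ demand = substrate oxidised − cell-mass equivalent = 2231 − 1.42 × 460.6 = 1577 kg O₂/d.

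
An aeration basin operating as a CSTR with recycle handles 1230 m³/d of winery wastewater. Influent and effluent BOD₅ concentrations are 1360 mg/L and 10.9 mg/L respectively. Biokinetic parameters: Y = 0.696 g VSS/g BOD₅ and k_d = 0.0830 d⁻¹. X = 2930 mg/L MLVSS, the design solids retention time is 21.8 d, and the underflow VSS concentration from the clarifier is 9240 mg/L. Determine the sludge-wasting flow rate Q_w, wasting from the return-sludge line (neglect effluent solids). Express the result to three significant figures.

Q_w ≈ 44.5 m³/d

Steady-state biomass mass balance: V·X·(1 + k_d·θ_c) = Y·Q·(S₀ − S)·θ_c, so V = 0.696 × 1230 × (1360 − 10.9) × 21.8 / [2930 × (1 + 0.0830 × 21.8)] = 2.52×10^7 / 8232 = 3059 m³.
θ_c = V·X/(Q_w·X_r) when wasting from the recycle, so Q_w = V·X/(θ_c·X_r) = 3059 × 2930 / (21.8 × 9240) = 44.49 m³/d.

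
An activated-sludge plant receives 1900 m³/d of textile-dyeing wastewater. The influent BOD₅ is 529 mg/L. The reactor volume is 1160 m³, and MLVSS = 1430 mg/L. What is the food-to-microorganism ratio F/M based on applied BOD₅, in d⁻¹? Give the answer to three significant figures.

F/M ≈ 0.606 d⁻¹

F/M = applied load / biomass = Q·S₀/(V·X) = 1900 × 529 / (1160 × 1430) = 0.6059 d⁻¹.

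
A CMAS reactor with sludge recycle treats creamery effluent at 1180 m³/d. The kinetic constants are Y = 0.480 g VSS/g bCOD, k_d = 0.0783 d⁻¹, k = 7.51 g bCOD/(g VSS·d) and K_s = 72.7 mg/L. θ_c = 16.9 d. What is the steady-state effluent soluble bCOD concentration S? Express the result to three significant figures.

From the Monod/SRT balance for a CMAS, S = K_s·(1+k_d θ_c)/[θ_c·(Y k − k_d) − 1] = 72.7 × (1 + 0.0783 × 16.9) / [16.9 × (0.480 × 7.51 − 0.0783) − 1] = 168.9 / 58.60 = 2.882 mg/L.

S ≈ 2.88 mg/L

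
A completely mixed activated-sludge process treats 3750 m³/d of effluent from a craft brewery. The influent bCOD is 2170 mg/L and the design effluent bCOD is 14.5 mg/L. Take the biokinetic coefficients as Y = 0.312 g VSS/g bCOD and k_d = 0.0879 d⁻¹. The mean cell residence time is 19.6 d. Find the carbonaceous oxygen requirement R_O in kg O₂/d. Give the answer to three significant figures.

Correct the yield for decay: Y_obs = Y/(1 + k_d θ_c) = 0.312 / (1 + 0.0879 × 19.6) = 0.312 / 2.723 = 0.1146.
Substrate removed = Q·(S₀ − S) = 3750 m³/d × (2170 − 14.5) g/m³ = 8.08×10^6 g/d = 8083 kg/d.
P_X = Y_obs·Q·(S₀ − S) = 0.1146 × 8083 = 926.2 kg VSS/d.
R_O = Q·ΔS − 1.42 P_X = 8083 − 1315 = 6768 kg O₂/d.

R_O ≈ 6770 kg O₂/d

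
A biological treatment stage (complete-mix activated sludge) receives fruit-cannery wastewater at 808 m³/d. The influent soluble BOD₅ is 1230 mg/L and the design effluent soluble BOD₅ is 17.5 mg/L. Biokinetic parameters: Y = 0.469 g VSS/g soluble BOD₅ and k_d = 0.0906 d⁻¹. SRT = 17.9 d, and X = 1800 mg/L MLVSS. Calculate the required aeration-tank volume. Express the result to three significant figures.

V ≈ 1740 m³

From the SRT design equation V = Y Q (S₀−S) θ_c / [X (1 + k_d θ_c)] = 0.469 × 808 × (1230 − 17.5) × 17.9 / [1800 × (1 + 0.0906 × 17.9)] = 8.22×10^6 / 4719 = 1743 m³.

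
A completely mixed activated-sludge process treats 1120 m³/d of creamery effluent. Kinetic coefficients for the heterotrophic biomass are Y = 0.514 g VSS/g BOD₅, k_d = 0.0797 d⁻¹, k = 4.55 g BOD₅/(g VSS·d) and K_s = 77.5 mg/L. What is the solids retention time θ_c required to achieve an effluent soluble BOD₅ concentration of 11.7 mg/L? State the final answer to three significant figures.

θ_c ≈ 4.40 d

Specific growth rate at S = 11.7 mg/L: μ = YkS/(K_s+S) = 0.514·4.55·11.7/(77.5+11.7) = 0.3068 d⁻¹.
1/θ_c = 0.3068 − 0.0797 = 0.2271 d⁻¹, so θ_c = 4.404 d.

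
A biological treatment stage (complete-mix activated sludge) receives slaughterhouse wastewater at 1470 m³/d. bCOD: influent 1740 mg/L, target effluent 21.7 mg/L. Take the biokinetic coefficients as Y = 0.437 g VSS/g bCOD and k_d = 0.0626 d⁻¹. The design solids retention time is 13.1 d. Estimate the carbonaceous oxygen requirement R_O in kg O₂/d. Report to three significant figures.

R_O ≈ 1660 kg O₂/d

Observed yield with endogenous decay: Y_obs = Y / (1 + k_d·θ_c) = 0.437 / (1 + 0.0626 × 13.1) = 0.437 / 1.820 = 0.2401 g VSS/g bCOD.
Q·(S₀ − S) = 1470 × (1740 − 21.7) × 10⁻³ = 2526 kg/d removed.
Net sludge production P_X = 0.2401 × 2526 = 606.5 kg VSS/d.
R_O = Q·ΔS − 1.42 P_X = 2526 − 861.2 = 1665 kg O₂/d.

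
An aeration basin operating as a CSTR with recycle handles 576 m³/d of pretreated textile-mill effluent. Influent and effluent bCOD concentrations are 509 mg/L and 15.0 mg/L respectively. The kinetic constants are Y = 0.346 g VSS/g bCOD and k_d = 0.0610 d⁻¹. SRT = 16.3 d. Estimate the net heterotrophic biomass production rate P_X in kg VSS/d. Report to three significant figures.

P_X ≈ 49.4 kg VSS/d

Observed yield with endogenous decay: Y_obs = Y / (1 + k_d·θ_c) = 0.346 / (1 + 0.0610 × 16.3) = 0.346 / 1.994 = 0.1735 g VSS/g bCOD.
Q·(S₀ − S) = 576 × (509 − 15.0) × 10⁻³ = 284.5 kg/d removed.
Net biomass production P_X = Y_obs × Q·(S₀ − S) = 0.1735 × 284.5 = 49.37 kg VSS/d.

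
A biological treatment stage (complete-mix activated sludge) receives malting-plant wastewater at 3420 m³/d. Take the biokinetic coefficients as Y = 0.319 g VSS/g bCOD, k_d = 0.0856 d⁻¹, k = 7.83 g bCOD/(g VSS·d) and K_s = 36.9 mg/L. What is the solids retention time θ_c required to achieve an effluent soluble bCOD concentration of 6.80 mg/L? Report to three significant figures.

θ_c ≈ 3.30 d

Specific growth rate at S = 6.80 mg/L: μ = YkS/(K_s+S) = 0.319·7.83·6.80/(36.9+6.80) = 0.3887 d⁻¹.
θ_c = 1/(μ − k_d) = 1/(0.3887 − 0.0856) = 1/0.3031 = 3.300 d.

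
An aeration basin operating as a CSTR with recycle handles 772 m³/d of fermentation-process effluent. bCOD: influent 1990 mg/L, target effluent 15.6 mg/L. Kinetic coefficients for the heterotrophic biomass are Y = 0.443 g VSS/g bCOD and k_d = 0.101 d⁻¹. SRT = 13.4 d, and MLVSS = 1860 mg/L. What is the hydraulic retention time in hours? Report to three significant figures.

τ ≈ 64.3 h

From the SRT design equation V = Y Q (S₀−S) θ_c / [X (1 + k_d θ_c)] = 0.443 × 772 × (1990 − 15.6) × 13.4 / [1860 × (1 + 0.101 × 13.4)] = 9.05×10^6 / 4377 = 2067 m³.
τ = V/Q = 2067/772 = 2.678 d, or 64.26 h.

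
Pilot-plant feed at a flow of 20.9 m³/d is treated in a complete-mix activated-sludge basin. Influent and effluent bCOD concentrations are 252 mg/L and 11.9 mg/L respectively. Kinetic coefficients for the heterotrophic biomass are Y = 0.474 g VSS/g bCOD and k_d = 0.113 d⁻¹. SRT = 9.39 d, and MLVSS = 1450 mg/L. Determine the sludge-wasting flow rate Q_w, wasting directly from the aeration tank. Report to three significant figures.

From the SRT design equation V = Y Q (S₀−S) θ_c / [X (1 + k_d θ_c)] = 0.474 × 20.9 × (252 − 11.9) × 9.39 / [1450 × (1 + 0.113 × 9.39)] = 2.23×10^4 / 2989 = 7.473 m³.
For wasting at MLVSS concentration, Q_w = V/θ_c = 7.473/9.39 = 0.7959 m³/d.

Q_w ≈ 0.796 m³/d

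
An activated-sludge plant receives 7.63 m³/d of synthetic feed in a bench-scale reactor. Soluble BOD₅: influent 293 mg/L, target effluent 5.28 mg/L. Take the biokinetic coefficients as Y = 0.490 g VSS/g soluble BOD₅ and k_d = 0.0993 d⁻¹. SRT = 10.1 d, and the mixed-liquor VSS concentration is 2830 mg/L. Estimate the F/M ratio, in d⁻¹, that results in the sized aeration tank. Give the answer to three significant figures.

F/M ≈ 0.412 d⁻¹

Rearranging the biomass balance for a CMAS with decay, V = Y·Q·ΔS·θ_c / [X·(1+k_d θ_c)] = 0.490 × 7.63 × (293 − 5.28) × 10.1 / [2830 × (1 + 0.0993 × 10.1)] = 1.09×10^4 / 5668 = 1.917 m³.
F/M = applied load / biomass = Q·S₀/(V·X) = 7.63 × 293 / (1.917 × 2830) = 0.4121 d⁻¹.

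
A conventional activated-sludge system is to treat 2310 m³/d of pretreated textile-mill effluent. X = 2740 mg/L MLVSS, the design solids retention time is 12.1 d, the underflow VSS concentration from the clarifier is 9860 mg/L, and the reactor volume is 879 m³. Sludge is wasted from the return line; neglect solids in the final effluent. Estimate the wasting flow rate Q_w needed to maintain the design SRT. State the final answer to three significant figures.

θ_c = V·X/(Q_w·X_r) when wasting from the recycle, so Q_w = V·X/(θ_c·X_r) = 879.0 × 2740 / (12.1 × 9860) = 20.19 m³/d.

Q_w ≈ 20.2 m³/d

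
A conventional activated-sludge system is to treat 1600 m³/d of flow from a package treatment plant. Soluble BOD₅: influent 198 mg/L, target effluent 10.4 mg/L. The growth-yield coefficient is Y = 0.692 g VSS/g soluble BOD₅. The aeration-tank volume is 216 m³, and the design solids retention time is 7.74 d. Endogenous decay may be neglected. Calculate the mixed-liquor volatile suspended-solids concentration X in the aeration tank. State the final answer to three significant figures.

Without decay, X = Y Q (S₀−S) θ_c / V = 0.692 × 1600 × (198 − 10.4) × 7.74 / 216 = 7443 mg/L.

X ≈ 7440 mg/L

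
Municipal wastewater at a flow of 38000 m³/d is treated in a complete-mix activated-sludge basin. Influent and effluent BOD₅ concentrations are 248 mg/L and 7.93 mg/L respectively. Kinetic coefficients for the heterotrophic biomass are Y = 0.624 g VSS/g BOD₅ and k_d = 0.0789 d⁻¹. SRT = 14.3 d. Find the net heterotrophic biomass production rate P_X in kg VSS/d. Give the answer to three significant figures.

Observed yield with endogenous decay: Y_obs = Y / (1 + k_d·θ_c) = 0.624 / (1 + 0.0789 × 14.3) = 0.624 / 2.128 = 0.2932 g VSS/g BOD₅.
Substrate removed = Q·(S₀ − S) = 38000 m³/d × (248 − 7.93) g/m³ = 9.12×10^6 g/d = 9123 kg/d.
Net biomass production P_X = Y_obs × Q·(S₀ − S) = 0.2932 × 9123 = 2675 kg VSS/d.

P_X ≈ 2670 kg VSS/d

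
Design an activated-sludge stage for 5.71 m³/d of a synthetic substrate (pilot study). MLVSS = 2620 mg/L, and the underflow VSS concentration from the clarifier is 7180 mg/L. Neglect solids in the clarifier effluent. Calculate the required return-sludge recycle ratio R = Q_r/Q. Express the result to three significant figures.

Solids balance on the clarifier gives (1+R)X = R·X_r, so R = X/(X_r − X) = 2620 / (7180 − 2620) = 0.5746.

R ≈ 0.575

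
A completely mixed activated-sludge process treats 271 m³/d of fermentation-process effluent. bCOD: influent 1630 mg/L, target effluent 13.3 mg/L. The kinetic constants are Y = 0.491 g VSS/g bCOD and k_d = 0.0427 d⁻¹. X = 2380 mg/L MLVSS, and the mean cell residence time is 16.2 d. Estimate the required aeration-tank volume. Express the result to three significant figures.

V ≈ 866 m³

Steady-state biomass mass balance: V·X·(1 + k_d·θ_c) = Y·Q·(S₀ − S)·θ_c, so V = 0.491 × 271 × (1630 − 13.3) × 16.2 / [2380 × (1 + 0.0427 × 16.2)] = 3.48×10^6 / 4026 = 865.5 m³.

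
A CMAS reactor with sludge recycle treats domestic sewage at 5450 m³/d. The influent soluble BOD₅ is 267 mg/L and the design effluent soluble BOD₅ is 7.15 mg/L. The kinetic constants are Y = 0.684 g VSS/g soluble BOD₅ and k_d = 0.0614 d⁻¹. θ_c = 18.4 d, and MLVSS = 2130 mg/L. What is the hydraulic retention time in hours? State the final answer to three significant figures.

Rearranging the biomass balance for a CMAS with decay, V = Y·Q·ΔS·θ_c / [X·(1+k_d θ_c)] = 0.684 × 5450 × (267 − 7.15) × 18.4 / [2130 × (1 + 0.0614 × 18.4)] = 1.78×10^7 / 4536 = 3929 m³.
τ = V/Q = 3929/5450 = 0.7209 d, or 17.30 h.

τ ≈ 17.3 h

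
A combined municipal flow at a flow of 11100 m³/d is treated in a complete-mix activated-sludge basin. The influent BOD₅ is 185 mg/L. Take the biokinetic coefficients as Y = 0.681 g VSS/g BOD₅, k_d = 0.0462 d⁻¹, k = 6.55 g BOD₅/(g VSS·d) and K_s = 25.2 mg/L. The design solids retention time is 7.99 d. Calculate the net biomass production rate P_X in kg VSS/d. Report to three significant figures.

Effluent substrate depends only on kinetics and SRT: S = K_s(1 + k_d θ_c) / [θ_c(Yk − k_d) − 1] = 25.2 × (1 + 0.0462 × 7.99) / [7.99 × (0.681 × 6.55 − 0.0462) − 1] = 34.50 / 34.27 = 1.007 mg/L.
Observed yield with endogenous decay: Y_obs = Y / (1 + k_d·θ_c) = 0.681 / (1 + 0.0462 × 7.99) = 0.681 / 1.369 = 0.4974 g VSS/g BOD₅.
Mass of BOD₅ removed per day: Q(S₀ − S) = 11100 × 184.0 g/m³ = 2042 kg/d.
P_X = Y_obs · Q(S₀ − S) = 0.4974 × 2042 = 1016 kg VSS/d.

P_X ≈ 1020 kg VSS/d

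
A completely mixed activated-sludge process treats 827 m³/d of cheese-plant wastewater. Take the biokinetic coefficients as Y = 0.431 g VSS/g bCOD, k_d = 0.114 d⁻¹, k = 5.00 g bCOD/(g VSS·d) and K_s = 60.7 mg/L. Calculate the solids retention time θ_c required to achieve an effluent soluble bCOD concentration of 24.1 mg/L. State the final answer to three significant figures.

θ_c ≈ 2.01 d

Specific growth rate at S = 24.1 mg/L: μ = YkS/(K_s+S) = 0.431·5.00·24.1/(60.7+24.1) = 0.6124 d⁻¹.
Then 1/θ_c = μ − k_d = 0.6124 − 0.114 = 0.4984 d⁻¹, giving θ_c = 2.006 d.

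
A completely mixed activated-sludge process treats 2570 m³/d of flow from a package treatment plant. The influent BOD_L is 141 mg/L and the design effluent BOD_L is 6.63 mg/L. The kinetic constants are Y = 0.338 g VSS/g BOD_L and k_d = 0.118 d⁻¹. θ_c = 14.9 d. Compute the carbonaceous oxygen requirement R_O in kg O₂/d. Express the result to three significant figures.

R_O ≈ 285 kg O₂/d

Correct the yield for decay: Y_obs = Y/(1 + k_d θ_c) = 0.338 / (1 + 0.118 × 14.9) = 0.338 / 2.758 = 0.1225.
Substrate removed = Q·(S₀ − S) = 2570 m³/d × (141 − 6.63) g/m³ = 3.45×10^5 g/d = 345.3 kg/d.
Biomass synthesised: P_X = Y_obs × 345.3 = 42.32 kg VSS/d.
Carbonaceous O₂ demand = substrate oxidised − cell-mass equivalent = 345.3 − 1.42 × 42.32 = 285.2 kg O₂/d.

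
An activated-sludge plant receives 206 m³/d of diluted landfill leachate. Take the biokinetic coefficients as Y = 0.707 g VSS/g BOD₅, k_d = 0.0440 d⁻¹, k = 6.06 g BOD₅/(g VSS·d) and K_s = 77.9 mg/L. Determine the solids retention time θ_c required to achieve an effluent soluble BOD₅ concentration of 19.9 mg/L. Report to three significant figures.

Specific growth rate at S = 19.9 mg/L: μ = YkS/(K_s+S) = 0.707·6.06·19.9/(77.9+19.9) = 0.8718 d⁻¹.
1/θ_c = 0.8718 − 0.0440 = 0.8278 d⁻¹, so θ_c = 1.208 d.

θ_c ≈ 1.21 d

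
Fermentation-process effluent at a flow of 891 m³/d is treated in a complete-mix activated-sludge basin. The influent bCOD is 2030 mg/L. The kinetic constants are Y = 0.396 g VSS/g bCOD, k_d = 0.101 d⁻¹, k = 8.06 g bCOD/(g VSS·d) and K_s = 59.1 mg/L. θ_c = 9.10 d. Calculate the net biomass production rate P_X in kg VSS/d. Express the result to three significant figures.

P_X ≈ 372 kg VSS/d

For a completely mixed reactor with recycle the Lawrence–McCarty relation gives S = K_s·(1 + k_d·θ_c) / [θ_c·(Y·k − k_d) − 1] = 59.1 × (1 + 0.101 × 9.10) / [9.10 × (0.396 × 8.06 − 0.101) − 1] = 113.4 / 27.13 = 4.181 mg/L.
Y_obs = Y / (1 + k_d θ_c) = 0.396 / (1 + 0.101 × 9.10) = 0.396 / 1.919 = 0.2063.
Mass of bCOD removed per day: Q(S₀ − S) = 891 × 2026 g/m³ = 1805 kg/d.
P_X = Y_obs · Q(S₀ − S) = 0.2063 × 1805 = 372.5 kg VSS/d.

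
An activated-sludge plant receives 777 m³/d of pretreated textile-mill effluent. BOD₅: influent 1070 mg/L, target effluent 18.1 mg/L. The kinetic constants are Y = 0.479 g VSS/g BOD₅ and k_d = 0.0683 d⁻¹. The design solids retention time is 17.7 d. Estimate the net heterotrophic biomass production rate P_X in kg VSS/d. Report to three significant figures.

Observed yield with endogenous decay: Y_obs = Y / (1 + k_d·θ_c) = 0.479 / (1 + 0.0683 × 17.7) = 0.479 / 2.209 = 0.2168 g VSS/g BOD₅.
ΔS = 1070 − 18.1 = 1052 mg/L, so the substrate removal rate is 777 × 1052/1000 = 817.3 kg BOD₅/d.
So the net sludge growth is P_X = 0.2168 × 817.3 = 177.2 kg VSS/d.

P_X ≈ 177 kg VSS/d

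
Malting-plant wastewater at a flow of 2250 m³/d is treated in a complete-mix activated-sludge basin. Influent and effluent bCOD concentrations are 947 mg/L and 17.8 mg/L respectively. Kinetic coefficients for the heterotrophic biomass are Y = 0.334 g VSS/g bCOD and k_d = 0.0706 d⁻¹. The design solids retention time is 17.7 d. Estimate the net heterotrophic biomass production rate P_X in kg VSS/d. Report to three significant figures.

Observed yield with endogenous decay: Y_obs = Y / (1 + k_d·θ_c) = 0.334 / (1 + 0.0706 × 17.7) = 0.334 / 2.250 = 0.1485 g VSS/g bCOD.
Q·(S₀ − S) = 2250 × (947 − 17.8) × 10⁻³ = 2091 kg/d removed.
P_X = Y_obs · Q(S₀ − S) = 0.1485 × 2091 = 310.4 kg VSS/d.

P_X ≈ 310 kg VSS/d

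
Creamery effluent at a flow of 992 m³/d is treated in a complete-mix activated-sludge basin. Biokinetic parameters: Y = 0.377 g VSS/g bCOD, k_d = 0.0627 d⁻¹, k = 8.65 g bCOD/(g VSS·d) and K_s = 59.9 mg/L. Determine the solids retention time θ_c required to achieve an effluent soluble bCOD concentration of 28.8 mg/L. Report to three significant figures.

θ_c ≈ 1.00 d

From 1/θ_c = Y·k·S/(K_s + S) − k_d: Y·k·S/(K_s+S) = 0.377 × 8.65 × 28.8 / (59.9 + 28.8) = 1.059 d⁻¹.
θ_c = 1/(μ − k_d) = 1/(1.059 − 0.0627) = 1/0.9961 = 1.004 d.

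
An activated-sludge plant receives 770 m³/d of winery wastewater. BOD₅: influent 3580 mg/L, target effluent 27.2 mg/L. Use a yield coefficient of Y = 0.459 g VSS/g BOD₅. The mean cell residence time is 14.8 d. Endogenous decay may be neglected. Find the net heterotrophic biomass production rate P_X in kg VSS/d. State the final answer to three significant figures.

P_X ≈ 1260 kg VSS/d

With endogenous decay neglected, the observed yield equals the true yield: Y_obs = Y = 0.459 g VSS/g BOD₅.
ΔS = 3580 − 27.2 = 3553 mg/L, so the substrate removal rate is 770 × 3553/1000 = 2736 kg BOD₅/d.
Biomass produced: P_X = Y_obs·Q·ΔS = 0.4590 × 2736 ≈ 1256 kg VSS/d.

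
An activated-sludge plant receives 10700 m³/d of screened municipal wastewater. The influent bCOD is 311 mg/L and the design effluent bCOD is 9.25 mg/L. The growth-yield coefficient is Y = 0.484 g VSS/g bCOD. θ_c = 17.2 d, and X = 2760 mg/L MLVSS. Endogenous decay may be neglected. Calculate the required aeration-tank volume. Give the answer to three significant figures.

V·X = Y·Q·ΔS·θ_c gives V = 0.484 × 10700 × (311 − 9.25) × 17.2 / 2760 = 9739 m³.

V ≈ 9740 m³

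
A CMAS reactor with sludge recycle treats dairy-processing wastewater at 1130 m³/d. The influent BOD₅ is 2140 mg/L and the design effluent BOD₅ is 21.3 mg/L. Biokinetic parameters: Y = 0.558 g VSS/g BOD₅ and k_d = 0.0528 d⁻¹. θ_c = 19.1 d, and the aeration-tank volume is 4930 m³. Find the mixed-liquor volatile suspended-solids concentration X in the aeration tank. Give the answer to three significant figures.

X ≈ 2580 mg/L

From V·X·(1 + k_d·θ_c) = Y·Q·(S₀ − S)·θ_c: X = 0.558 × 1130 × (2140 − 21.3) × 19.1 / [4930 × (1 + 0.0528 × 19.1)] = 2577 mg/L.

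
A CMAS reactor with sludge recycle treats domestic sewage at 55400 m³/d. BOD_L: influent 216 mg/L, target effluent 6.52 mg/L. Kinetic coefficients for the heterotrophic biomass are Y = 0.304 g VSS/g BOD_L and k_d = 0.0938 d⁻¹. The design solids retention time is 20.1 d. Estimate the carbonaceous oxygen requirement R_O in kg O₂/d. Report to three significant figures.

Y_obs = Y / (1 + k_d θ_c) = 0.304 / (1 + 0.0938 × 20.1) = 0.304 / 2.885 = 0.1054.
Mass of BOD_L removed per day: Q(S₀ − S) = 55400 × 209.5 g/m³ = 11605 kg/d.
Net sludge production P_X = 0.1054 × 11605 = 1223 kg VSS/d.
R_O = Q·(S₀ − S) − 1.42·P_X = 11605 − 1.42 × 1223 = 9869 kg O₂/d.

R_O ≈ 9870 kg O₂/d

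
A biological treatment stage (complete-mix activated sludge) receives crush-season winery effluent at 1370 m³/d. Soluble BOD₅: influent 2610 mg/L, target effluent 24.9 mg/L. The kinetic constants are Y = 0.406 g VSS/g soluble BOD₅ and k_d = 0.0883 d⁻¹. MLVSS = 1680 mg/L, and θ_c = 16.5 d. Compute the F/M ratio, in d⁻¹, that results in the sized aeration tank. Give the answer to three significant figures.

F/M ≈ 0.370 d⁻¹

Rearranging the biomass balance for a CMAS with decay, V = Y·Q·ΔS·θ_c / [X·(1+k_d θ_c)] = 0.406 × 1370 × (2610 − 24.9) × 16.5 / [1680 × (1 + 0.0883 × 16.5)] = 2.37×10^7 / 4128 = 5748 m³.
F/M = Q·S₀ / (V·X) = 1370 × 2610 / (5748 × 1680) = 0.3703 g soluble BOD₅·(g VSS·d)⁻¹.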